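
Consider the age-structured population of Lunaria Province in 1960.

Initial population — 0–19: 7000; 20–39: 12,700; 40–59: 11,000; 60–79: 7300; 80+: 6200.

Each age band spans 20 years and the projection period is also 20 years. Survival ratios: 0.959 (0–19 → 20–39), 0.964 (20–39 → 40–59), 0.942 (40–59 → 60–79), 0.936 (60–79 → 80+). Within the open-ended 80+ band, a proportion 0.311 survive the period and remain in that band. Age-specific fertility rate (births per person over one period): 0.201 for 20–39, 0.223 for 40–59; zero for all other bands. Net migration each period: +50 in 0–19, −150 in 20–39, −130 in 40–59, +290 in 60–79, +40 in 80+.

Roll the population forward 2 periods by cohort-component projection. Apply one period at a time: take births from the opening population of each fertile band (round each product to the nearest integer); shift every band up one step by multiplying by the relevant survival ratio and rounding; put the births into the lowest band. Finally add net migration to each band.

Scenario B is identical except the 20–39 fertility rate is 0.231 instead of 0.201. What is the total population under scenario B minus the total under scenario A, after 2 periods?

562

Numbering the bands 1..5 from youngest to oldest:
— Period 1 —
Births: 12700 × 0.201 = 2553  |  11000 × 0.223 = 2453 ⇒ total 5006
Band 2: 7000 × 0.959 = 6713
Band 3: 12700 × 0.964 = 12243
Band 4: 11000 × 0.942 = 10362
Band 5: 7300 × 0.936 + 6200 × 0.311 = 6833 + 1928 = 8761
Net migration: Band 1 + 50 → 5056; Band 2 − 150 → 6563; Band 3 − 130 → 12113; Band 4 + 290 → 10652; Band 5 + 40 → 8801
→ [5056, 6563, 12113, 10652, 8801]
— Period 2 —
Births: 6563 × 0.201 = 1319  |  12113 × 0.223 = 2701 ⇒ total 4020
Band 2: 5056 × 0.959 = 4849
Band 3: 6563 × 0.964 = 6327
Band 4: 12113 × 0.942 = 11410
Band 5: 10652 × 0.936 + 8801 × 0.311 = 9970 + 2737 = 12707
Net migration: Band 1 + 50 → 4070; Band 2 − 150 → 4699; Band 3 − 130 → 6197; Band 4 + 290 → 11700; Band 5 + 40 → 12747
→ [4070, 4699, 6197, 11700, 12747]
Scenario A total after 2 periods: 39413
Scenario B projection —
— Period 1 —
Births: 12700 × 0.231 = 2934  |  11000 × 0.223 = 2453 ⇒ total 5387
Band 2: 7000 × 0.959 = 6713
Band 3: 12700 × 0.964 = 12243
Band 4: 11000 × 0.942 = 10362
Band 5: 7300 × 0.936 + 6200 × 0.311 = 6833 + 1928 = 8761
Net migration: Band 1 + 50 → 5437; Band 2 − 150 → 6563; Band 3 − 130 → 12113; Band 4 + 290 → 10652; Band 5 + 40 → 8801
→ [5437, 6563, 12113, 10652, 8801]
— Period 2 —
Births: 6563 × 0.231 = 1516  |  12113 × 0.223 = 2701 ⇒ total 4217
Band 2: 5437 × 0.959 = 5214
Band 3: 6563 × 0.964 = 6327
Band 4: 12113 × 0.942 = 11410
Band 5: 10652 × 0.936 + 8801 × 0.311 = 9970 + 2737 = 12707
Net migration: Band 1 + 50 → 4267; Band 2 − 150 → 5064; Band 3 − 130 → 6197; Band 4 + 290 → 11700; Band 5 + 40 → 12747
→ [4267, 5064, 6197, 11700, 12747]
Scenario B total after 2 periods: 39975
Difference B − A = 39975 − 39413 = 562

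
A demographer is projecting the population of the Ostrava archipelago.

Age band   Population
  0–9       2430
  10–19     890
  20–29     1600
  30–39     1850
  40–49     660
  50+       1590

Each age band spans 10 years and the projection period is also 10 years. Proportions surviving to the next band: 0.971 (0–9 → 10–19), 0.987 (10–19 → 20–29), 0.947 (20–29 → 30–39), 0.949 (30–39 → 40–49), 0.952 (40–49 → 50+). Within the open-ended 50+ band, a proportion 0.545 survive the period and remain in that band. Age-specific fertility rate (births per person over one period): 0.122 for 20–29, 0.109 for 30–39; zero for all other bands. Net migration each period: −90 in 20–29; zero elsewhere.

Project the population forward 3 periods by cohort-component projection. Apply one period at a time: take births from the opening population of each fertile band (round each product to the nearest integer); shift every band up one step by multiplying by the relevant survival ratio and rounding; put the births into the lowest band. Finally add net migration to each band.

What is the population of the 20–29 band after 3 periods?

Period 1.
Births: 1600 × 0.122 = 195, 1850 × 0.109 = 202 → 397
10–19: 2430 × 0.971 = 2360
20–29: 890 × 0.987 = 878
30–39: 1600 × 0.947 = 1515
40–49: 1850 × 0.949 = 1756
50+: 660 × 0.952 + 1590 × 0.545 = 628 + 867 = 1495
Net migration: 20–29 − 90 → 788
End of period: [397, 2360, 788, 1515, 1756, 1495]
Period 2.
Births: 788 × 0.122 = 96, 1515 × 0.109 = 165 → 261
10–19: 397 × 0.971 = 385
20–29: 2360 × 0.987 = 2329
30–39: 788 × 0.947 = 746
40–49: 1515 × 0.949 = 1438
50+: 1756 × 0.952 + 1495 × 0.545 = 1672 + 815 = 2487
Net migration: 20–29 − 90 → 2239
End of period: [261, 385, 2239, 746, 1438, 2487]
Period 3.
Births: 2239 × 0.122 = 273, 746 × 0.109 = 81 → 354
10–19: 261 × 0.971 = 253
20–29: 385 × 0.987 = 380
30–39: 2239 × 0.947 = 2120
40–49: 746 × 0.949 = 708
50+: 1438 × 0.952 + 2487 × 0.545 = 1369 + 1355 = 2724
Net migration: 20–29 − 90 → 290
End of period: [354, 253, 290, 2120, 708, 2724]

290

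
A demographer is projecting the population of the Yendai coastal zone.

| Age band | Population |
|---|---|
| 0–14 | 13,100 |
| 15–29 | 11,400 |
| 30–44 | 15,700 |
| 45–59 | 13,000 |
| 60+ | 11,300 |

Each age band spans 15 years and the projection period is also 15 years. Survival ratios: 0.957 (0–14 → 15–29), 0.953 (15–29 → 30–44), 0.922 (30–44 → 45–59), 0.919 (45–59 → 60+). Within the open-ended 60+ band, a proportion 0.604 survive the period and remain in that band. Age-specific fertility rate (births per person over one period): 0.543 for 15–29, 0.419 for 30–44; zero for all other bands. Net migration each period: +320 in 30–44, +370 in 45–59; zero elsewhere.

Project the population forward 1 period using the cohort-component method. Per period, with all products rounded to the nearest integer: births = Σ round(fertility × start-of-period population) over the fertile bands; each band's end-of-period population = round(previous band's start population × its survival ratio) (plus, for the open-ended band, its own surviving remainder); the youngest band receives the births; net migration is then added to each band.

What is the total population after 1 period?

70106

(Bands numbered youngest = 1 to oldest = 5.)
After projecting period 1:
Births: 11400 × 0.543 = 6190 ; 15700 × 0.419 = 6578 → total 12768
Band 2: 13100 × 0.957 = 12537
Band 3: 11400 × 0.953 = 10864
Band 4: 15700 × 0.922 = 14475
Band 5: 13000 × 0.919 + 11300 × 0.604 = 11947 + 6825 = 18772
Net migration: Band 3 + 320 → 11184; Band 4 + 370 → 14845
Giving 12768 / 12537 / 11184 / 14845 / 18772.
Total after period 1: 12768 + 12537 + 11184 + 14845 + 18772 = 70106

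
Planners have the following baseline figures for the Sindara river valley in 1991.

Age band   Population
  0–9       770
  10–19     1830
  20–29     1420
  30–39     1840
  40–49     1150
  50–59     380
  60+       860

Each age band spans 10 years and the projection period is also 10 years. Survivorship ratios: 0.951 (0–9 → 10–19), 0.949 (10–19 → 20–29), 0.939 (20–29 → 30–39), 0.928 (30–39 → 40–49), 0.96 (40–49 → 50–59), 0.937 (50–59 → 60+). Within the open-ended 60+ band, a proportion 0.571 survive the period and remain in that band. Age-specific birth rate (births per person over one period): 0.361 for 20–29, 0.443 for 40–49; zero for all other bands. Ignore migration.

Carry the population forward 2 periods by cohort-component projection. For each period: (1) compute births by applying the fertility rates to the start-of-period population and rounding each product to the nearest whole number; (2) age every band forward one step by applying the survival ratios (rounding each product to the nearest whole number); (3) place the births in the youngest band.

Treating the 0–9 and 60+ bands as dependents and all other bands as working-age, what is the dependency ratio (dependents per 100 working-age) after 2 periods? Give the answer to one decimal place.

— Period 1 —
Births: 1420 * 0.361 = 513  |  1150 * 0.443 = 509 ⇒ total 1022
10–19: 770 * 0.951 = 732
20–29: 1830 * 0.949 = 1737
30–39: 1420 * 0.939 = 1333
40–49: 1840 * 0.928 = 1708
50–59: 1150 * 0.96 = 1104
60+: 380 * 0.937 + 860 * 0.571 = 356 + 491 = 847
→ [1022, 732, 1737, 1333, 1708, 1104, 847]
— Period 2 —
Births: 1737 * 0.361 = 627  |  1708 * 0.443 = 757 ⇒ total 1384
10–19: 1022 * 0.951 = 972
20–29: 732 * 0.949 = 695
30–39: 1737 * 0.939 = 1631
40–49: 1333 * 0.928 = 1237
50–59: 1708 * 0.96 = 1640
60+: 1104 * 0.937 + 847 * 0.571 = 1034 + 484 = 1518
→ [1384, 972, 695, 1631, 1237, 1640, 1518]
Dependents (band 0–9 + band 60+) = 1384 + 1518 = 2902; working-age = 6175; ratio = 2902/6175 × 100 = 47.0

47.0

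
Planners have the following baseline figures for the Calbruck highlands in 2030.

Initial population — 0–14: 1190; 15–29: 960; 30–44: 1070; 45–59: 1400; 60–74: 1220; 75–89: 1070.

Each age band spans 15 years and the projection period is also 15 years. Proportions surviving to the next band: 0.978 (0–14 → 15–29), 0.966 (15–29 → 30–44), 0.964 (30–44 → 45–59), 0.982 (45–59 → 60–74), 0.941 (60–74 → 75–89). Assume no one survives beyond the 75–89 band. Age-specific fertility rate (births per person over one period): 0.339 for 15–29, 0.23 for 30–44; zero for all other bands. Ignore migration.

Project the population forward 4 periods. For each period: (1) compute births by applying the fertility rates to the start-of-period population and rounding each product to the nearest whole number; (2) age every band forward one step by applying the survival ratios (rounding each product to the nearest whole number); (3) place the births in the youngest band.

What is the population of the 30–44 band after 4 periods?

575

Numbering the groups 1..6 from youngest to oldest:
Period 1:
Births: 960 * 0.339 = 325 ; 1070 * 0.23 = 246 → 571
Group 2: 1190 * 0.978 = 1164
Group 3: 960 * 0.966 = 927
Group 4: 1070 * 0.964 = 1031
Group 5: 1400 * 0.982 = 1375
Group 6: 1220 * 0.941 = 1148
End of period: [571, 1164, 927, 1031, 1375, 1148]
Period 2:
Births: 1164 * 0.339 = 395 ; 927 * 0.23 = 213 → 608
Group 2: 571 * 0.978 = 558
Group 3: 1164 * 0.966 = 1124
Group 4: 927 * 0.964 = 894
Group 5: 1031 * 0.982 = 1012
Group 6: 1375 * 0.941 = 1294
End of period: [608, 558, 1124, 894, 1012, 1294]
Period 3:
Births: 558 * 0.339 = 189 ; 1124 * 0.23 = 259 → 448
Group 2: 608 * 0.978 = 595
Group 3: 558 * 0.966 = 539
Group 4: 1124 * 0.964 = 1084
Group 5: 894 * 0.982 = 878
Group 6: 1012 * 0.941 = 952
End of period: [448, 595, 539, 1084, 878, 952]
Period 4:
Births: 595 * 0.339 = 202 ; 539 * 0.23 = 124 → 326
Group 2: 448 * 0.978 = 438
Group 3: 595 * 0.966 = 575
Group 4: 539 * 0.964 = 520
Group 5: 1084 * 0.982 = 1064
Group 6: 878 * 0.941 = 826
End of period: [326, 438, 575, 520, 1064, 826]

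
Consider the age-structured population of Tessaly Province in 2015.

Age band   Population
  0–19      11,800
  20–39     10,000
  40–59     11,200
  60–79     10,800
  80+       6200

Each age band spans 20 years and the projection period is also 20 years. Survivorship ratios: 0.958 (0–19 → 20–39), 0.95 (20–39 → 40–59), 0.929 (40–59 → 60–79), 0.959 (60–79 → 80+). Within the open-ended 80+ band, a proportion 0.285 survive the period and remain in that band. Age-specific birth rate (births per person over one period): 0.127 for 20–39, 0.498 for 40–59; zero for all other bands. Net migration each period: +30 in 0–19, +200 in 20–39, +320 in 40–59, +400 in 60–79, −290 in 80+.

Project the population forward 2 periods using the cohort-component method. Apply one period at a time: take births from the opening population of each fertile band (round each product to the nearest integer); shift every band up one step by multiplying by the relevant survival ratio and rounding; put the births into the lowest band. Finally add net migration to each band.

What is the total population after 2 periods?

47387

— Period 1 —
Births: 10000 * 0.127 = 1270, 11200 * 0.498 = 5578 ⇒ total 6848
20–39: 11800 * 0.958 = 11304
40–59: 10000 * 0.95 = 9500
60–79: 11200 * 0.929 = 10405
80+: 10800 * 0.959 + 6200 * 0.285 = 10357 + 1767 = 12124
Net migration: 0–19 + 30 → 6878; 20–39 + 200 → 11504; 40–59 + 320 → 9820; 60–79 + 400 → 10805; 80+ − 290 → 11834
Giving 6878 / 11504 / 9820 / 10805 / 11834.
— Period 2 —
Births: 11504 * 0.127 = 1461, 9820 * 0.498 = 4890 ⇒ total 6351
20–39: 6878 * 0.958 = 6589
40–59: 11504 * 0.95 = 10929
60–79: 9820 * 0.929 = 9123
80+: 10805 * 0.959 + 11834 * 0.285 = 10362 + 3373 = 13735
Net migration: 0–19 + 30 → 6381; 20–39 + 200 → 6789; 40–59 + 320 → 11249; 60–79 + 400 → 9523; 80+ − 290 → 13445
Giving 6381 / 6789 / 11249 / 9523 / 13445.
Total after period 2: 6381 + 6789 + 11249 + 9523 + 13445 = 47387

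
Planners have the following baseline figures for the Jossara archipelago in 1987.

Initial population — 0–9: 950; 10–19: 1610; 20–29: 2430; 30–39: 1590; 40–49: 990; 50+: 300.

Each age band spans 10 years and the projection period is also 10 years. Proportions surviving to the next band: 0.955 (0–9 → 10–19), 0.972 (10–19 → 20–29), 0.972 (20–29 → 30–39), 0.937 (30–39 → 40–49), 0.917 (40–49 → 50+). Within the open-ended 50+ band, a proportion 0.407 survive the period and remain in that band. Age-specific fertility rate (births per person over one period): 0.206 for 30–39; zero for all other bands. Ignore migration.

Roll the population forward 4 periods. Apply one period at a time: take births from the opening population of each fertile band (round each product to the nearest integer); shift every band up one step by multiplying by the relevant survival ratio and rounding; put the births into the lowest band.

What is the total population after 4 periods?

Period 1.
Births: 1590 × 0.206 = 328
10–19: 950 × 0.955 = 907
20–29: 1610 × 0.972 = 1565
30–39: 2430 × 0.972 = 2362
40–49: 1590 × 0.937 = 1490
50+: 990 × 0.917 + 300 × 0.407 = 908 + 122 = 1030
End of period: [328, 907, 1565, 2362, 1490, 1030]
Period 2.
Births: 2362 × 0.206 = 487
10–19: 328 × 0.955 = 313
20–29: 907 × 0.972 = 882
30–39: 1565 × 0.972 = 1521
40–49: 2362 × 0.937 = 2213
50+: 1490 × 0.917 + 1030 × 0.407 = 1366 + 419 = 1785
End of period: [487, 313, 882, 1521, 2213, 1785]
Period 3.
Births: 1521 × 0.206 = 313
10–19: 487 × 0.955 = 465
20–29: 313 × 0.972 = 304
30–39: 882 × 0.972 = 857
40–49: 1521 × 0.937 = 1425
50+: 2213 × 0.917 + 1785 × 0.407 = 2029 + 726 = 2755
End of period: [313, 465, 304, 857, 1425, 2755]
Period 4.
Births: 857 × 0.206 = 177
10–19: 313 × 0.955 = 299
20–29: 465 × 0.972 = 452
30–39: 304 × 0.972 = 295
40–49: 857 × 0.937 = 803
50+: 1425 × 0.917 + 2755 × 0.407 = 1307 + 1121 = 2428
End of period: [177, 299, 452, 295, 803, 2428]
Total after period 4: 177 + 299 + 452 + 295 + 803 + 2428 = 4454

4454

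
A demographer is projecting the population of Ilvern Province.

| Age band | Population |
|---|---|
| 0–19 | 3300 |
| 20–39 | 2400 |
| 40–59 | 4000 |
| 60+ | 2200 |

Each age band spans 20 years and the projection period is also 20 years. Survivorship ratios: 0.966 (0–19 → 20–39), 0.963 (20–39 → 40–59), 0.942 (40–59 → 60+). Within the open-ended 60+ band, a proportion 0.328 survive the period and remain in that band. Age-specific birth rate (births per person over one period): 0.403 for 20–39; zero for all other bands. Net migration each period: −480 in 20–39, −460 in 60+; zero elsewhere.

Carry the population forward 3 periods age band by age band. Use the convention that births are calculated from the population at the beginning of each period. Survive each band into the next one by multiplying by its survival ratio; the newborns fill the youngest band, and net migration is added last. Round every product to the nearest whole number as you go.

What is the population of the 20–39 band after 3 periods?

574

[period 1]
Births: 2400 × 0.403 = 967
20–39: 3300 × 0.966 = 3188
40–59: 2400 × 0.963 = 2311
60+: 4000 × 0.942 + 2200 × 0.328 = 3768 + 722 = 4490
Net migration: 20–39 − 480 → 2708; 60+ − 460 → 4030
Population now: 0–19=967, 20–39=2708, 40–59=2311, 60+=4030
[period 2]
Births: 2708 × 0.403 = 1091
20–39: 967 × 0.966 = 934
40–59: 2708 × 0.963 = 2608
60+: 2311 × 0.942 + 4030 × 0.328 = 2177 + 1322 = 3499
Net migration: 20–39 − 480 → 454; 60+ − 460 → 3039
Population now: 0–19=1091, 20–39=454, 40–59=2608, 60+=3039
[period 3]
Births: 454 × 0.403 = 183
20–39: 1091 × 0.966 = 1054
40–59: 454 × 0.963 = 437
60+: 2608 × 0.942 + 3039 × 0.328 = 2457 + 997 = 3454
Net migration: 20–39 − 480 → 574; 60+ − 460 → 2994
Population now: 0–19=183, 20–39=574, 40–59=437, 60+=2994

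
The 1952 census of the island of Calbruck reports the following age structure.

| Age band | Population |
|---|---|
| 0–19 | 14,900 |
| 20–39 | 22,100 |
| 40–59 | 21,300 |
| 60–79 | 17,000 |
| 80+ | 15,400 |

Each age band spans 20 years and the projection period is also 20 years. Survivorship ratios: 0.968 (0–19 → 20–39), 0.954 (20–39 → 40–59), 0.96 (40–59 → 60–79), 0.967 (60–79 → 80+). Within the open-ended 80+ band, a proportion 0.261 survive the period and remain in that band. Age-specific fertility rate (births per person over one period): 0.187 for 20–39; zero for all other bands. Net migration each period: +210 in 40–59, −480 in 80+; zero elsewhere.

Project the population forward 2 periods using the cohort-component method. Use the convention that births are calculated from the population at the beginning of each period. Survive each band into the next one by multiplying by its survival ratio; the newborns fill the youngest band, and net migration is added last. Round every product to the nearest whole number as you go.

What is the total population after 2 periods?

65616

Period 1:
Births: 22100 * 0.187 = 4133
20–39: 14900 * 0.968 = 14423
40–59: 22100 * 0.954 = 21083
60–79: 21300 * 0.96 = 20448
80+: 17000 * 0.967 + 15400 * 0.261 = 16439 + 4019 = 20458
Net migration: 40–59 + 210 → 21293; 80+ − 480 → 19978
Giving 4133 / 14423 / 21293 / 20448 / 19978.
Period 2:
Births: 14423 * 0.187 = 2697
20–39: 4133 * 0.968 = 4001
40–59: 14423 * 0.954 = 13760
60–79: 21293 * 0.96 = 20441
80+: 20448 * 0.967 + 19978 * 0.261 = 19773 + 5214 = 24987
Net migration: 40–59 + 210 → 13970; 80+ − 480 → 24507
Giving 2697 / 4001 / 13970 / 20441 / 24507.
Total after period 2: 2697 + 4001 + 13970 + 20441 + 24507 = 65616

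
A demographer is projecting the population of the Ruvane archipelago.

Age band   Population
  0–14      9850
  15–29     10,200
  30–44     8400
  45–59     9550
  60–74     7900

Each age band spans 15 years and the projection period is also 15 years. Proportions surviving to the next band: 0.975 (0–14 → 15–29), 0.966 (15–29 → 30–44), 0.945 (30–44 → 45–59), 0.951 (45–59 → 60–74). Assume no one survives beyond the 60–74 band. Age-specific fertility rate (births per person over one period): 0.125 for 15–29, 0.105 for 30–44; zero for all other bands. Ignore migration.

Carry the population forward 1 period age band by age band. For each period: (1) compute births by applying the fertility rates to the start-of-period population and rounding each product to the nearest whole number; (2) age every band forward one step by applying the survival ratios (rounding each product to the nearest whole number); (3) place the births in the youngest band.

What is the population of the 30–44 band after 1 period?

(Bands numbered youngest = 1 to oldest = 5.)
After projecting period 1:
Births: 10200 × 0.125 = 1275 ; 8400 × 0.105 = 882 → 2157
Band 2: 9850 × 0.975 = 9604
Band 3: 10200 × 0.966 = 9853
Band 4: 8400 × 0.945 = 7938
Band 5: 9550 × 0.951 = 9082
End of period: [2157, 9604, 9853, 7938, 9082]

9853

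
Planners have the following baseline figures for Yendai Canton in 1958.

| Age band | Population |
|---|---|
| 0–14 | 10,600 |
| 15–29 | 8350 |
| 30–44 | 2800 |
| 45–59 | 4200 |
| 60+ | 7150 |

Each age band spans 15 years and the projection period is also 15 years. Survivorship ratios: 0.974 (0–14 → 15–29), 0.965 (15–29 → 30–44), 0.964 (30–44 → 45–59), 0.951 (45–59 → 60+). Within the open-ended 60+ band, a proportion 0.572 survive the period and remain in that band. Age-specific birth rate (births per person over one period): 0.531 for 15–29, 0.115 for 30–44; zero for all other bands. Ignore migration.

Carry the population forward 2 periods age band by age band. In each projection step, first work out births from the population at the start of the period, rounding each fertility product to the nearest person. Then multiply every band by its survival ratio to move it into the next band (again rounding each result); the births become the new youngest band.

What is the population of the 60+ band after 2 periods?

(Bands numbered youngest = 1 to oldest = 5.)
After projecting period 1:
Births: 8350 × 0.531 = 4434 ; 2800 × 0.115 = 322 — total 4756
Band 2: 10600 × 0.974 = 10324
Band 3: 8350 × 0.965 = 8058
Band 4: 2800 × 0.964 = 2699
Band 5: 4200 × 0.951 + 7150 × 0.572 = 3994 + 4090 = 8084
→ [4756, 10324, 8058, 2699, 8084]
After projecting period 2:
Births: 10324 × 0.531 = 5482 ; 8058 × 0.115 = 927 — total 6409
Band 2: 4756 × 0.974 = 4632
Band 3: 10324 × 0.965 = 9963
Band 4: 8058 × 0.964 = 7768
Band 5: 2699 × 0.951 + 8084 × 0.572 = 2567 + 4624 = 7191
→ [6409, 4632, 9963, 7768, 7191]

7191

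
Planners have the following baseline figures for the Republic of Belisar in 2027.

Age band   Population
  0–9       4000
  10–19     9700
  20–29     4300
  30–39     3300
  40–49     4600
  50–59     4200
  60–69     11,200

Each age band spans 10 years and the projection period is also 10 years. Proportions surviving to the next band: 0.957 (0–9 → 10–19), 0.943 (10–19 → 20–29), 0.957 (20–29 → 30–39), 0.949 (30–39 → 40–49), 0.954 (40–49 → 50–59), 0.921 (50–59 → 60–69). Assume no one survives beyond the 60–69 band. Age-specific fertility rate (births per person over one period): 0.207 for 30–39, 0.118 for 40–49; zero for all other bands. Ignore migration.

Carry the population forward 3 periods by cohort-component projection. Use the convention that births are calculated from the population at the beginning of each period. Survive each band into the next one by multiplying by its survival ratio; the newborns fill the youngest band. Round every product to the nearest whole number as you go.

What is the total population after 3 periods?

Let band 1 be 0–9 through band 7 = 60–69.
Period 1.
Births: 3300 × 0.207 = 683 ; 4600 × 0.118 = 543 ⇒ total 1226
Band 2: 4000 × 0.957 = 3828
Band 3: 9700 × 0.943 = 9147
Band 4: 4300 × 0.957 = 4115
Band 5: 3300 × 0.949 = 3132
Band 6: 4600 × 0.954 = 4388
Band 7: 4200 × 0.921 = 3868
→ [1226, 3828, 9147, 4115, 3132, 4388, 3868]
Period 2.
Births: 4115 × 0.207 = 852 ; 3132 × 0.118 = 370 ⇒ total 1222
Band 2: 1226 × 0.957 = 1173
Band 3: 3828 × 0.943 = 3610
Band 4: 9147 × 0.957 = 8754
Band 5: 4115 × 0.949 = 3905
Band 6: 3132 × 0.954 = 2988
Band 7: 4388 × 0.921 = 4041
→ [1222, 1173, 3610, 8754, 3905, 2988, 4041]
Period 3.
Births: 8754 × 0.207 = 1812 ; 3905 × 0.118 = 461 ⇒ total 2273
Band 2: 1222 × 0.957 = 1169
Band 3: 1173 × 0.943 = 1106
Band 4: 3610 × 0.957 = 3455
Band 5: 8754 × 0.949 = 8308
Band 6: 3905 × 0.954 = 3725
Band 7: 2988 × 0.921 = 2752
→ [2273, 1169, 1106, 3455, 8308, 3725, 2752]
Total after period 3: 2273 + 1169 + 1106 + 3455 + 8308 + 3725 + 2752 = 22788

22788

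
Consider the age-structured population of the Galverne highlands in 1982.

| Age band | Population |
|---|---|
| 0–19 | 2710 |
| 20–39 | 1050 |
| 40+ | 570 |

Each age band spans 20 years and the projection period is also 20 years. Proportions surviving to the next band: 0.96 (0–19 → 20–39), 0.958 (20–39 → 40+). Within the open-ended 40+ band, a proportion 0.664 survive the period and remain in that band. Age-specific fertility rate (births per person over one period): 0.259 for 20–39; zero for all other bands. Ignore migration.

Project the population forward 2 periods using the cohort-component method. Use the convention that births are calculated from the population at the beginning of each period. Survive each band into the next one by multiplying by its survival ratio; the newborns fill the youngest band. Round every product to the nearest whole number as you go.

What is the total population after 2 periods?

4347

Period 1:
Births: 1050 × 0.259 = 272
20–39: 2710 × 0.96 = 2602
40+: 1050 × 0.958 + 570 × 0.664 = 1006 + 378 = 1384
Population now: 0–19=272, 20–39=2602, 40+=1384
Period 2:
Births: 2602 × 0.259 = 674
20–39: 272 × 0.96 = 261
40+: 2602 × 0.958 + 1384 × 0.664 = 2493 + 919 = 3412
Population now: 0–19=674, 20–39=261, 40+=3412
Total after period 2: 674 + 261 + 3412 = 4347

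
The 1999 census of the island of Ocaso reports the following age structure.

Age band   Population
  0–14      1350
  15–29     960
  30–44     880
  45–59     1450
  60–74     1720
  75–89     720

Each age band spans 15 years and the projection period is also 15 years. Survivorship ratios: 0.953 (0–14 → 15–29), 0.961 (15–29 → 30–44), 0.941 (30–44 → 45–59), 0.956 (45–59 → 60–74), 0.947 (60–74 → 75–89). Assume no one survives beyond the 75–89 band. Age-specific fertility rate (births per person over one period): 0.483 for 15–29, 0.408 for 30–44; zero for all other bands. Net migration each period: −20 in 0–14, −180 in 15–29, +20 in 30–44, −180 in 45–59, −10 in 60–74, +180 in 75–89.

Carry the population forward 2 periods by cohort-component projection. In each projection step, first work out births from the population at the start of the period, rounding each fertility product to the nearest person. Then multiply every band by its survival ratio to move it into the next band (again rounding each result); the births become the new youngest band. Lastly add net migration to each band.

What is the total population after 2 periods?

— Period 1 —
Births: 960 * 0.483 = 464, 880 * 0.408 = 359 → total 823
15–29: 1350 * 0.953 = 1287
30–44: 960 * 0.961 = 923
45–59: 880 * 0.941 = 828
60–74: 1450 * 0.956 = 1386
75–89: 1720 * 0.947 = 1629
Net migration: 0–14 − 20 → 803; 15–29 − 180 → 1107; 30–44 + 20 → 943; 45–59 − 180 → 648; 60–74 − 10 → 1376; 75–89 + 180 → 1809
Giving 803 / 1107 / 943 / 648 / 1376 / 1809.
— Period 2 —
Births: 1107 * 0.483 = 535, 943 * 0.408 = 385 → total 920
15–29: 803 * 0.953 = 765
30–44: 1107 * 0.961 = 1064
45–59: 943 * 0.941 = 887
60–74: 648 * 0.956 = 619
75–89: 1376 * 0.947 = 1303
Net migration: 0–14 − 20 → 900; 15–29 − 180 → 585; 30–44 + 20 → 1084; 45–59 − 180 → 707; 60–74 − 10 → 609; 75–89 + 180 → 1483
Giving 900 / 585 / 1084 / 707 / 609 / 1483.
Total after period 2: 900 + 585 + 1084 + 707 + 609 + 1483 = 5368

5368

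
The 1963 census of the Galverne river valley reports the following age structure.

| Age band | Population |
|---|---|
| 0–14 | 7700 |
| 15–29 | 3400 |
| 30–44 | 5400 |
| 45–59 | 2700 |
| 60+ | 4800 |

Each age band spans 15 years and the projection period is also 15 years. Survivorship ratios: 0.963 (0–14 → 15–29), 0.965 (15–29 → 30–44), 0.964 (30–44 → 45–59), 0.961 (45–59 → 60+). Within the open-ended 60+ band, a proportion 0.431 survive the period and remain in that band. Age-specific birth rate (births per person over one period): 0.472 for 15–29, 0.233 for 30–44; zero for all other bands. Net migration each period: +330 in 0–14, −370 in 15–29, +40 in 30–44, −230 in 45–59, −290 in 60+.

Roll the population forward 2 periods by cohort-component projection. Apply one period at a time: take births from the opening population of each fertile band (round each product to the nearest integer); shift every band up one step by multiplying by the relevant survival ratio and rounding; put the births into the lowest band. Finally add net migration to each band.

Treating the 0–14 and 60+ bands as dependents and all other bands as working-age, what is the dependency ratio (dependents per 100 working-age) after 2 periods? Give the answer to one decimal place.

86.4

Let band 1 be 0–14 through band 5 = 60+.
Period 1.
Births: 3400 * 0.472 = 1605, 5400 * 0.233 = 1258 ⇒ total 2863
Band 2: 7700 * 0.963 = 7415
Band 3: 3400 * 0.965 = 3281
Band 4: 5400 * 0.964 = 5206
Band 5: 2700 * 0.961 + 4800 * 0.431 = 2595 + 2069 = 4664
Net migration: Band 1 + 330 → 3193; Band 2 − 370 → 7045; Band 3 + 40 → 3321; Band 4 − 230 → 4976; Band 5 − 290 → 4374
End of period: [3193, 7045, 3321, 4976, 4374]
Period 2.
Births: 7045 * 0.472 = 3325, 3321 * 0.233 = 774 ⇒ total 4099
Band 2: 3193 * 0.963 = 3075
Band 3: 7045 * 0.965 = 6798
Band 4: 3321 * 0.964 = 3201
Band 5: 4976 * 0.961 + 4374 * 0.431 = 4782 + 1885 = 6667
Net migration: Band 1 + 330 → 4429; Band 2 − 370 → 2705; Band 3 + 40 → 6838; Band 4 − 230 → 2971; Band 5 − 290 → 6377
End of period: [4429, 2705, 6838, 2971, 6377]
Dependents (band 0–14 + band 60+) = 4429 + 6377 = 10806; working-age = 12514; ratio = 10806/12514 × 100 = 86.4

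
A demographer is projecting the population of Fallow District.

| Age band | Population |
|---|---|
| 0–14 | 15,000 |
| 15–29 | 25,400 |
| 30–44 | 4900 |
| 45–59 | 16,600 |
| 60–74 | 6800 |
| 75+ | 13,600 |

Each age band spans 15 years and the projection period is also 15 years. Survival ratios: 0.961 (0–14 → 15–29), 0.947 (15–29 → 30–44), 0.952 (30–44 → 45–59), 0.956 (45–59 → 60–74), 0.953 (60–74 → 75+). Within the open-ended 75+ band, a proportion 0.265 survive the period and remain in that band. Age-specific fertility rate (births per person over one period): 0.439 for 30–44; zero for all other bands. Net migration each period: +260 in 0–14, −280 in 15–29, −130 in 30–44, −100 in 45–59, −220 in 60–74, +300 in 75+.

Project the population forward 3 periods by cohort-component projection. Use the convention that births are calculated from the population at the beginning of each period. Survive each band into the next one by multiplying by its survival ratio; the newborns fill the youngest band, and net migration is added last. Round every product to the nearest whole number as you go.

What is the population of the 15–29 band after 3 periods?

Let group 1 be 0–14 through group 6 = 75+.
[period 1]
Births: 4900 × 0.439 = 2151
Group 2: 15000 × 0.961 = 14415
Group 3: 25400 × 0.947 = 24054
Group 4: 4900 × 0.952 = 4665
Group 5: 16600 × 0.956 = 15870
Group 6: 6800 × 0.953 + 13600 × 0.265 = 6480 + 3604 = 10084
Net migration: Group 1 + 260 → 2411; Group 2 − 280 → 14135; Group 3 − 130 → 23924; Group 4 − 100 → 4565; Group 5 − 220 → 15650; Group 6 + 300 → 10384
End of period: [2411, 14135, 23924, 4565, 15650, 10384]
[period 2]
Births: 23924 × 0.439 = 10503
Group 2: 2411 × 0.961 = 2317
Group 3: 14135 × 0.947 = 13386
Group 4: 23924 × 0.952 = 22776
Group 5: 4565 × 0.956 = 4364
Group 6: 15650 × 0.953 + 10384 × 0.265 = 14914 + 2752 = 17666
Net migration: Group 1 + 260 → 10763; Group 2 − 280 → 2037; Group 3 − 130 → 13256; Group 4 − 100 → 22676; Group 5 − 220 → 4144; Group 6 + 300 → 17966
End of period: [10763, 2037, 13256, 22676, 4144, 17966]
[period 3]
Births: 13256 × 0.439 = 5819
Group 2: 10763 × 0.961 = 10343
Group 3: 2037 × 0.947 = 1929
Group 4: 13256 × 0.952 = 12620
Group 5: 22676 × 0.956 = 21678
Group 6: 4144 × 0.953 + 17966 × 0.265 = 3949 + 4761 = 8710
Net migration: Group 1 + 260 → 6079; Group 2 − 280 → 10063; Group 3 − 130 → 1799; Group 4 − 100 → 12520; Group 5 − 220 → 21458; Group 6 + 300 → 9010
End of period: [6079, 10063, 1799, 12520, 21458, 9010]

10063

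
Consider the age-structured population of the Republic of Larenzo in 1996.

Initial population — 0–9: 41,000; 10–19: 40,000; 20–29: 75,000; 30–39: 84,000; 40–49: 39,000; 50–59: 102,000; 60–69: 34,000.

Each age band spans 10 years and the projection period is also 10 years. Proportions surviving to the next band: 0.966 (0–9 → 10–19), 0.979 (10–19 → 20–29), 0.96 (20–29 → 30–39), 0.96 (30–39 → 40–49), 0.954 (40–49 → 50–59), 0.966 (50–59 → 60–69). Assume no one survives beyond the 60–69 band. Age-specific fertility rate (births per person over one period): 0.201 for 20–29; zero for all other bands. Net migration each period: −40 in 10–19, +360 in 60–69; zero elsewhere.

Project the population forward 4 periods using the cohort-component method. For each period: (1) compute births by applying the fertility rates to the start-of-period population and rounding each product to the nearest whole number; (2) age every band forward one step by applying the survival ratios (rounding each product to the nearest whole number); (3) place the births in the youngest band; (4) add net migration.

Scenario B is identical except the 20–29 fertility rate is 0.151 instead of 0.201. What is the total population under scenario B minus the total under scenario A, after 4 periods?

-8373

— Period 1 —
Births: 75000 × 0.201 = 15075
10–19: 41000 × 0.966 = 39606
20–29: 40000 × 0.979 = 39160
30–39: 75000 × 0.96 = 72000
40–49: 84000 × 0.96 = 80640
50–59: 39000 × 0.954 = 37206
60–69: 102000 × 0.966 = 98532
Net migration: 10–19 − 40 → 39566; 60–69 + 360 → 98892
Giving 15075 / 39566 / 39160 / 72000 / 80640 / 37206 / 98892.
— Period 2 —
Births: 39160 × 0.201 = 7871
10–19: 15075 × 0.966 = 14562
20–29: 39566 × 0.979 = 38735
30–39: 39160 × 0.96 = 37594
40–49: 72000 × 0.96 = 69120
50–59: 80640 × 0.954 = 76931
60–69: 37206 × 0.966 = 35941
Net migration: 10–19 − 40 → 14522; 60–69 + 360 → 36301
Giving 7871 / 14522 / 38735 / 37594 / 69120 / 76931 / 36301.
— Period 3 —
Births: 38735 × 0.201 = 7786
10–19: 7871 × 0.966 = 7603
20–29: 14522 × 0.979 = 14217
30–39: 38735 × 0.96 = 37186
40–49: 37594 × 0.96 = 36090
50–59: 69120 × 0.954 = 65940
60–69: 76931 × 0.966 = 74315
Net migration: 10–19 − 40 → 7563; 60–69 + 360 → 74675
Giving 7786 / 7563 / 14217 / 37186 / 36090 / 65940 / 74675.
— Period 4 —
Births: 14217 × 0.201 = 2858
10–19: 7786 × 0.966 = 7521
20–29: 7563 × 0.979 = 7404
30–39: 14217 × 0.96 = 13648
40–49: 37186 × 0.96 = 35699
50–59: 36090 × 0.954 = 34430
60–69: 65940 × 0.966 = 63698
Net migration: 10–19 − 40 → 7481; 60–69 + 360 → 64058
Giving 2858 / 7481 / 7404 / 13648 / 35699 / 34430 / 64058.
Scenario A total after 4 periods: 165578
Scenario B projection —
— Period 1 —
Births: 75000 × 0.151 = 11325
10–19: 41000 × 0.966 = 39606
20–29: 40000 × 0.979 = 39160
30–39: 75000 × 0.96 = 72000
40–49: 84000 × 0.96 = 80640
50–59: 39000 × 0.954 = 37206
60–69: 102000 × 0.966 = 98532
Net migration: 10–19 − 40 → 39566; 60–69 + 360 → 98892
Giving 11325 / 39566 / 39160 / 72000 / 80640 / 37206 / 98892.
— Period 2 —
Births: 39160 × 0.151 = 5913
10–19: 11325 × 0.966 = 10940
20–29: 39566 × 0.979 = 38735
30–39: 39160 × 0.96 = 37594
40–49: 72000 × 0.96 = 69120
50–59: 80640 × 0.954 = 76931
60–69: 37206 × 0.966 = 35941
Net migration: 10–19 − 40 → 10900; 60–69 + 360 → 36301
Giving 5913 / 10900 / 38735 / 37594 / 69120 / 76931 / 36301.
— Period 3 —
Births: 38735 × 0.151 = 5849
10–19: 5913 × 0.966 = 5712
20–29: 10900 × 0.979 = 10671
30–39: 38735 × 0.96 = 37186
40–49: 37594 × 0.96 = 36090
50–59: 69120 × 0.954 = 65940
60–69: 76931 × 0.966 = 74315
Net migration: 10–19 − 40 → 5672; 60–69 + 360 → 74675
Giving 5849 / 5672 / 10671 / 37186 / 36090 / 65940 / 74675.
— Period 4 —
Births: 10671 × 0.151 = 1611
10–19: 5849 × 0.966 = 5650
20–29: 5672 × 0.979 = 5553
30–39: 10671 × 0.96 = 10244
40–49: 37186 × 0.96 = 35699
50–59: 36090 × 0.954 = 34430
60–69: 65940 × 0.966 = 63698
Net migration: 10–19 − 40 → 5610; 60–69 + 360 → 64058
Giving 1611 / 5610 / 5553 / 10244 / 35699 / 34430 / 64058.
Scenario B total after 4 periods: 157205
Difference B − A = 157205 − 165578 = -8373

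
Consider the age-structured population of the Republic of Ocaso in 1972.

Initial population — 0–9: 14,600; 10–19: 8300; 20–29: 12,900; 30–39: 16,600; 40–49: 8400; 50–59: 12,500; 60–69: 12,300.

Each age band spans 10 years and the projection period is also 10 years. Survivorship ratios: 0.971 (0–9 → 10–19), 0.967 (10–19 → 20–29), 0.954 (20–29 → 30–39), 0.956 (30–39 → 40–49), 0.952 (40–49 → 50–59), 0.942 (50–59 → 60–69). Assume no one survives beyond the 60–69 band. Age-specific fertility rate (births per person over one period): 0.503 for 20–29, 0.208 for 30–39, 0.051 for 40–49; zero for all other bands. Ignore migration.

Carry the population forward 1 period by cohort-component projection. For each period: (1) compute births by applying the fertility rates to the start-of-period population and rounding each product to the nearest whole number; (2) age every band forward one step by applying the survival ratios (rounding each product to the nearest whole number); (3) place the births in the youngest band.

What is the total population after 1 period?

80522

[period 1]
Births: 12900 × 0.503 = 6489 ; 16600 × 0.208 = 3453 ; 8400 × 0.051 = 428 ⇒ total 10370
10–19: 14600 × 0.971 = 14177
20–29: 8300 × 0.967 = 8026
30–39: 12900 × 0.954 = 12307
40–49: 16600 × 0.956 = 15870
50–59: 8400 × 0.952 = 7997
60–69: 12500 × 0.942 = 11775
End of period: [10370, 14177, 8026, 12307, 15870, 7997, 11775]
Total after period 1: 10370 + 14177 + 8026 + 12307 + 15870 + 7997 + 11775 = 80522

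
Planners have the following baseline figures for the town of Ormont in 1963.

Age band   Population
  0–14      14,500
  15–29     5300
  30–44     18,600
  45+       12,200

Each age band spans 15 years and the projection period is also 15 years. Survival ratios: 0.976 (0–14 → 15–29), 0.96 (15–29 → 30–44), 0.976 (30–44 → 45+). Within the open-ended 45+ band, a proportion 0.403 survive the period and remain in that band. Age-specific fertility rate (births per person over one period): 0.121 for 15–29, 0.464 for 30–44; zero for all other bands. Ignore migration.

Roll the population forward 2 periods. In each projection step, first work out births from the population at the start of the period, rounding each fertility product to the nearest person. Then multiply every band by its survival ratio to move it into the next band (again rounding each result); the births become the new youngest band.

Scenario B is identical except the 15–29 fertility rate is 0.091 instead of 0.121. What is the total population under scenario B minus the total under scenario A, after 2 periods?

— Period 1 —
Births: 5300 * 0.121 = 641, 18600 * 0.464 = 8630 — total 9271
15–29: 14500 * 0.976 = 14152
30–44: 5300 * 0.96 = 5088
45+: 18600 * 0.976 + 12200 * 0.403 = 18154 + 4917 = 23071
End of period: [9271, 14152, 5088, 23071]
— Period 2 —
Births: 14152 * 0.121 = 1712, 5088 * 0.464 = 2361 — total 4073
15–29: 9271 * 0.976 = 9048
30–44: 14152 * 0.96 = 13586
45+: 5088 * 0.976 + 23071 * 0.403 = 4966 + 9298 = 14264
End of period: [4073, 9048, 13586, 14264]
Scenario A total after 2 periods: 40971
Scenario B projection —
— Period 1 —
Births: 5300 * 0.091 = 482, 18600 * 0.464 = 8630 — total 9112
15–29: 14500 * 0.976 = 14152
30–44: 5300 * 0.96 = 5088
45+: 18600 * 0.976 + 12200 * 0.403 = 18154 + 4917 = 23071
End of period: [9112, 14152, 5088, 23071]
— Period 2 —
Births: 14152 * 0.091 = 1288, 5088 * 0.464 = 2361 — total 3649
15–29: 9112 * 0.976 = 8893
30–44: 14152 * 0.96 = 13586
45+: 5088 * 0.976 + 23071 * 0.403 = 4966 + 9298 = 14264
End of period: [3649, 8893, 13586, 14264]
Scenario B total after 2 periods: 40392
Difference B − A = 40392 − 40971 = -579

-579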